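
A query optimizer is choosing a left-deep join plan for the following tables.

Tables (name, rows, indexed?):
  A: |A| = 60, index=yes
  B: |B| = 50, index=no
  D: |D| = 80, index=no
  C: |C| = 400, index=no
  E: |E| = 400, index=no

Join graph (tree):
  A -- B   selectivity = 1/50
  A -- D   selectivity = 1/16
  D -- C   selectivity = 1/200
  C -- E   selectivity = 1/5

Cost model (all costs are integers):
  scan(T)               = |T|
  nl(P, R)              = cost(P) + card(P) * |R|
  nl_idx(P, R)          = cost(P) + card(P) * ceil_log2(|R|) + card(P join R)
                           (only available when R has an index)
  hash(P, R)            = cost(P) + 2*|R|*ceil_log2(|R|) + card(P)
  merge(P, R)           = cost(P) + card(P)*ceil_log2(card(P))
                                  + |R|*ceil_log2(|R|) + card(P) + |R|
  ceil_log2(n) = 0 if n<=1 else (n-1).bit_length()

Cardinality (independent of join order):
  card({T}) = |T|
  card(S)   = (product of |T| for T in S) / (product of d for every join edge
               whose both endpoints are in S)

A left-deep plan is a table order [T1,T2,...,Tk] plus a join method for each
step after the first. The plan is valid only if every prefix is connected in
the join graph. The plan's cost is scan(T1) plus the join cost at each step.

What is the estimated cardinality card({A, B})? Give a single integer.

60

Tables in S: A(60), B(50)
Edges inside S: A-B(d=50)
numerator = 60 * 50 = 3000
denominator = 50 = 50
card(S) = 3000 / 50 = 60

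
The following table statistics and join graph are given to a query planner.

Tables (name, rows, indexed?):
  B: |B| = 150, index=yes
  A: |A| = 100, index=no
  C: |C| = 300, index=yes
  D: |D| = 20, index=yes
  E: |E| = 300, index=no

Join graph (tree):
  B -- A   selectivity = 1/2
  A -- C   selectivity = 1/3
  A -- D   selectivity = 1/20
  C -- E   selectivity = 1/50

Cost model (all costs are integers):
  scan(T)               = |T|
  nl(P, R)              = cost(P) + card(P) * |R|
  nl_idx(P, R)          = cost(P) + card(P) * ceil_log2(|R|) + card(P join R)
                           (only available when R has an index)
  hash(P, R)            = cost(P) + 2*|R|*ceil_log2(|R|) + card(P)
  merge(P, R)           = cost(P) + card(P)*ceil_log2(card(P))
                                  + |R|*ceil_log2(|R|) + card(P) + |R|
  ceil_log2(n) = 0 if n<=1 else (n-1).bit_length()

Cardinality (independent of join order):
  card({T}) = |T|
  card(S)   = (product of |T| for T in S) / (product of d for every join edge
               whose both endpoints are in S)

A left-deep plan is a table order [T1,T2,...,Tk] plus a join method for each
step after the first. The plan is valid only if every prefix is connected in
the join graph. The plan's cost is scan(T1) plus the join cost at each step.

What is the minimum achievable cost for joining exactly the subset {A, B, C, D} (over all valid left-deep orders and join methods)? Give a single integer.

Selinger DP over subsets of {A,B,C,D}:
  {B}: scan cost=150, card=150
  {A}: scan cost=100, card=100
  {C}: scan cost=300, card=300
  {D}: scan cost=20, card=20
  {AB}: card=7500; try (A,hash)→1700, (B,merge)→2250, (A,merge)→2300, (B,hash)→2600, (B,nl_idx)→8400, (B,nl)→15100 …(+1); best=1700 via (A,hash)
  {AC}: card=10000; try (A,hash)→2000, (C,merge)→3900, (A,merge)→4100, (C,hash)→5600, (C,nl_idx)→11000, (C,nl)→30100 …(+1); best=2000 via (A,hash)
  {AD}: card=100; try (D,hash)→400, (D,nl_idx)→700, (A,merge)→940, (D,merge)→1020, (A,hash)→1440, (A,nl)→2020 …(+1); best=400 via (D,hash)
  {ABC}: card=750000; try (B,hash)→14400, (C,hash)→14600, (C,merge)→109700, (B,merge)→153350, (C,nl_idx)→819200, (B,nl_idx)→832000 …(+2); best=14400 via (B,hash)
  {ABD}: card=7500; try (B,merge)→2550, (B,hash)→2900, (B,nl_idx)→8700, (D,hash)→9400, (B,nl)→15400, (D,nl_idx)→46700 …(+2); best=2550 via (B,merge)
  {ACD}: card=10000; try (C,merge)→4200, (C,hash)→5900, (C,nl_idx)→11300, (D,hash)→12200, (C,nl)→30400, (D,nl_idx)→62000 …(+2); best=4200 via (C,merge)
  {ABCD}: card=750000; try (C,hash)→15450, (B,hash)→16600, (C,merge)→110550, (B,merge)→155550, (D,hash)→764600, (C,nl_idx)→820050 …(+6); best=15450 via (C,hash)

15450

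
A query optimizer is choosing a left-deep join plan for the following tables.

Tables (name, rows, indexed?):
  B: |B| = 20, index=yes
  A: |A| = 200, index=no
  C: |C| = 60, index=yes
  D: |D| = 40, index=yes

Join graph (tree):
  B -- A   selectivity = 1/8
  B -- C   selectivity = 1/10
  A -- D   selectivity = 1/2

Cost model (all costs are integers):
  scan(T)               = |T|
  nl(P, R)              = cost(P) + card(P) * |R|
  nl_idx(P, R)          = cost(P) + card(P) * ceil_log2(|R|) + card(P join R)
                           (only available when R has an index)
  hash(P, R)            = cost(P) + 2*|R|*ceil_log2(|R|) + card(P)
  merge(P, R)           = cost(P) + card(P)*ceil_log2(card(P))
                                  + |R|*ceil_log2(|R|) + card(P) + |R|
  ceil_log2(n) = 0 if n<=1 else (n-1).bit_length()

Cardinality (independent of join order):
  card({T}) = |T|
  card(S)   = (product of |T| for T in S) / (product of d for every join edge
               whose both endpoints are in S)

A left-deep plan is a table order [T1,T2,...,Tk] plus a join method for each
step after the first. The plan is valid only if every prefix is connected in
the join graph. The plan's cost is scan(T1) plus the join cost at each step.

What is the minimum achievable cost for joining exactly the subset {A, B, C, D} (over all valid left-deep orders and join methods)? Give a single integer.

5300

Selinger DP over subsets of {A,B,C,D}:
  {B}: scan cost=20, card=20
  {A}: scan cost=200, card=200
  {C}: scan cost=60, card=60
  {D}: scan cost=40, card=40
  {AB}: card=500; try (B,hash)→600, (B,nl_idx)→1700, (A,merge)→1940, (B,merge)→2120, (A,hash)→3240, (A,nl)→4020 …(+1); best=600 via (B,hash)
  {BC}: card=120; try (C,nl_idx)→260, (B,hash)→320, (B,nl_idx)→480, (C,merge)→560, (B,merge)→600, (C,hash)→760 …(+2); best=260 via (C,nl_idx)
  {AD}: card=4000; try (D,hash)→880, (A,merge)→2120, (D,merge)→2280, (A,hash)→3280, (D,nl_idx)→5400, (A,nl)→8040 …(+1); best=880 via (D,hash)
  {ABC}: card=3000; try (C,hash)→1820, (A,merge)→3020, (A,hash)→3580, (C,merge)→6020, (C,nl_idx)→6600, (A,nl)→24260 …(+1); best=1820 via (C,hash)
  {ABD}: card=10000; try (D,hash)→1580, (B,hash)→5080, (D,merge)→5880, (D,nl_idx)→13600, (D,nl)→20600, (B,nl_idx)→30880 …(+2); best=1580 via (D,hash)
  {ABCD}: card=60000; try (D,hash)→5300, (C,hash)→12300, (D,merge)→41100, (D,nl_idx)→79820, (C,nl_idx)→121580, (D,nl)→121820 …(+2); best=5300 via (D,hash)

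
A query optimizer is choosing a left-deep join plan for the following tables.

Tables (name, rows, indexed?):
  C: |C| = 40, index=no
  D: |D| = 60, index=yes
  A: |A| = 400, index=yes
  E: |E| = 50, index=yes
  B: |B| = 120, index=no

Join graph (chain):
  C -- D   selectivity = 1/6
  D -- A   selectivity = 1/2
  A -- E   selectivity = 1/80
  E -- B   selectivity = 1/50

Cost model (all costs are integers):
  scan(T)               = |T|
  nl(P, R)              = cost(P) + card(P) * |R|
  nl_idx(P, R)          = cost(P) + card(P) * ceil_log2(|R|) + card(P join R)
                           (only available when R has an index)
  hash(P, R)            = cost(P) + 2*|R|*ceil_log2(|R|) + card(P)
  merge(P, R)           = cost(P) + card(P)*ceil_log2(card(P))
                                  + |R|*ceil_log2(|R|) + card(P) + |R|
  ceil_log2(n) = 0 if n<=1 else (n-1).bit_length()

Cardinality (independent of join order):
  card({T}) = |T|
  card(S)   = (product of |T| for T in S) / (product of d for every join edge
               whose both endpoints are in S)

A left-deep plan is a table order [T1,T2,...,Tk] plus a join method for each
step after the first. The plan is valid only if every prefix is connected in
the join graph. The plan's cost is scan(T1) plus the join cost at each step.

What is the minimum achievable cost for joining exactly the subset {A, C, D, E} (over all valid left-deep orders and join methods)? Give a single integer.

9700

Selinger DP over subsets of {A,C,D,E}:
  {C}: scan cost=40, card=40
  {D}: scan cost=60, card=60
  {A}: scan cost=400, card=400
  {E}: scan cost=50, card=50
  {CD}: card=400; try (C,hash)→600, (D,nl_idx)→680, (D,merge)→740, (C,merge)→760, (D,hash)→800, (D,nl)→2440 …(+1); best=600 via (C,hash)
  {AD}: card=12000; try (D,hash)→1520, (A,merge)→4480, (D,merge)→4820, (A,hash)→7320, (A,nl_idx)→12600, (D,nl_idx)→14800 …(+2); best=1520 via (D,hash)
  {AE}: card=250; try (A,nl_idx)→750, (E,hash)→1400, (E,nl_idx)→3050, (A,merge)→4400, (E,merge)→4750, (A,hash)→7300 …(+2); best=750 via (A,nl_idx)
  {ACD}: card=80000; try (A,hash)→8200, (A,merge)→8600, (C,hash)→14000, (A,nl_idx)→84200, (A,nl)→160600, (C,merge)→181800 …(+1); best=8200 via (A,hash)
  {ADE}: card=7500; try (D,hash)→1720, (D,merge)→3420, (D,nl_idx)→9750, (E,hash)→14120, (D,nl)→15750, (E,nl_idx)→81020 …(+2); best=1720 via (D,hash)
  {ACDE}: card=50000; try (C,hash)→9700, (E,hash)→88800, (C,merge)→107000, (C,nl)→301720, (E,nl_idx)→538200, (E,merge)→1448550 …(+1); best=9700 via (C,hash)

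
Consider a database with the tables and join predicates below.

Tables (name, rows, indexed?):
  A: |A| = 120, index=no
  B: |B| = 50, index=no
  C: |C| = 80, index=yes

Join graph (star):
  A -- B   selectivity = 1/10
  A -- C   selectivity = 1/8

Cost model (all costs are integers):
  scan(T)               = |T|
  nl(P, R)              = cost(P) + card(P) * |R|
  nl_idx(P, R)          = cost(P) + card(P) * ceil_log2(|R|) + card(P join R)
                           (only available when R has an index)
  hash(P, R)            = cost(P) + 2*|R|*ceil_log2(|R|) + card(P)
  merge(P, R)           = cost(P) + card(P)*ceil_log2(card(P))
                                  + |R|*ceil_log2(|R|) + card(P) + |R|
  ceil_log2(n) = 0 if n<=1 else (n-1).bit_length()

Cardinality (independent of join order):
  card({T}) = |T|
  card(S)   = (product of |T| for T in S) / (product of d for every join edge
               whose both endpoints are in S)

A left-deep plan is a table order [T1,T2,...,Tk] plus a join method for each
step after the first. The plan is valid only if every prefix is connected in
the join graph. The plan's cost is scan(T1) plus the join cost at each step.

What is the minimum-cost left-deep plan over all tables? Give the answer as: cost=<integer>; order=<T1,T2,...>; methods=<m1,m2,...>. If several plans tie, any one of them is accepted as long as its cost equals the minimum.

cost=2560; order=A,B,C; methods=hash,hash

Selinger DP (subsets sized 1..n):
  {A}: scan cost=120, card=120
  {B}: scan cost=50, card=50
  {C}: scan cost=80, card=80
  {AB}: card=600; try (B,hash)→840, (A,merge)→1360, (B,merge)→1430, (A,hash)→1780, (A,nl)→6050, (B,nl)→6120; best=840 via (B,hash)
  {AC}: card=1200; try (C,hash)→1360, (A,merge)→1680, (C,merge)→1720, (A,hash)→1840, (C,nl_idx)→2160, (A,nl)→9680 …(+1); best=1360 via (C,hash)
  {ABC}: card=6000; try (C,hash)→2560, (B,hash)→3160, (C,merge)→8080, (C,nl_idx)→11040, (B,merge)→16110, (C,nl)→48840 …(+1); best=2560 via (C,hash)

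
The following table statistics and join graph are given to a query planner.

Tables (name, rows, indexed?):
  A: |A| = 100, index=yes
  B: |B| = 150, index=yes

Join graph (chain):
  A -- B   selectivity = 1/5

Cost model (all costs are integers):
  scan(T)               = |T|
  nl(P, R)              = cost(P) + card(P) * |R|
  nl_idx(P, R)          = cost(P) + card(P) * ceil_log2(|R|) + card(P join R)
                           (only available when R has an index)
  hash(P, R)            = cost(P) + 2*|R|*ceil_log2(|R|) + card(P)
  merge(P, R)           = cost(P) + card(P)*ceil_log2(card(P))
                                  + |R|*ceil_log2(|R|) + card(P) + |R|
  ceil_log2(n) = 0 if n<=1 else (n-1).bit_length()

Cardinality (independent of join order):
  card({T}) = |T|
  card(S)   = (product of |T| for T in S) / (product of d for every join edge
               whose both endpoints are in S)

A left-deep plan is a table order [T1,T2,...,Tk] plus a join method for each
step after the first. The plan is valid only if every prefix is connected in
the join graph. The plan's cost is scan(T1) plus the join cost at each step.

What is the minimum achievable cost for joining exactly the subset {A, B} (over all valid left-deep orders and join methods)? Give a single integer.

Selinger DP over subsets of {A,B}:
  {A}: scan cost=100, card=100
  {B}: scan cost=150, card=150
  {AB}: card=3000; try (A,hash)→1700, (B,merge)→2250, (A,merge)→2300, (B,hash)→2600, (B,nl_idx)→3900, (A,nl_idx)→4200 …(+2); best=1700 via (A,hash)

1700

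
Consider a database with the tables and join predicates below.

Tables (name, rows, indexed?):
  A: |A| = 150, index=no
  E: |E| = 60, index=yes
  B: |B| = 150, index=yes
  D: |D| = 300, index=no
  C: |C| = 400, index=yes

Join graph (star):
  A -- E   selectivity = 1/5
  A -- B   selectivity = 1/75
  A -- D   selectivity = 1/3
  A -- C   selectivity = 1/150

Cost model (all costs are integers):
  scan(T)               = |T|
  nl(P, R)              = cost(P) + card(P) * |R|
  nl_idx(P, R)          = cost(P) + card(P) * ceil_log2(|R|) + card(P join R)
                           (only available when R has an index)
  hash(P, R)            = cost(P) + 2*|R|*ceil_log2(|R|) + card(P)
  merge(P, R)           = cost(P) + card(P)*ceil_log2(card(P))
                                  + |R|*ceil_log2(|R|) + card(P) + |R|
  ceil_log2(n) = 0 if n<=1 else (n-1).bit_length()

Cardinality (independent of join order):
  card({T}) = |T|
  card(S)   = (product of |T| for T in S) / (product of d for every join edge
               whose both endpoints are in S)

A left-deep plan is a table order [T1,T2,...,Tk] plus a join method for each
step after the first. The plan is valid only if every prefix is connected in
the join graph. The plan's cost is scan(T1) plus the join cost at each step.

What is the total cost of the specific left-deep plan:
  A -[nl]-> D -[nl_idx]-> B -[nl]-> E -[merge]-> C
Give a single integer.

9199150

step 1: scan A: cost=150, card=150
step 2: join D via nl
    card(P join D) = 150*300/(3) = 15000
    cost = 150 + 150*300 = 45150
step 3: join B via nl_idx
    card(P join B) = 15000*150/(75) = 30000
    cost = 45150 + 15000*8 + 30000 = 195150
step 4: join E via nl
    card(P join E) = 30000*60/(5) = 360000
    cost = 195150 + 30000*60 = 1995150
step 5: join C via merge
    card(P join C) = 360000*400/(150) = 960000
    cost = 1995150 + 360000*19 + 400*9 + 360000 + 400 = 9199150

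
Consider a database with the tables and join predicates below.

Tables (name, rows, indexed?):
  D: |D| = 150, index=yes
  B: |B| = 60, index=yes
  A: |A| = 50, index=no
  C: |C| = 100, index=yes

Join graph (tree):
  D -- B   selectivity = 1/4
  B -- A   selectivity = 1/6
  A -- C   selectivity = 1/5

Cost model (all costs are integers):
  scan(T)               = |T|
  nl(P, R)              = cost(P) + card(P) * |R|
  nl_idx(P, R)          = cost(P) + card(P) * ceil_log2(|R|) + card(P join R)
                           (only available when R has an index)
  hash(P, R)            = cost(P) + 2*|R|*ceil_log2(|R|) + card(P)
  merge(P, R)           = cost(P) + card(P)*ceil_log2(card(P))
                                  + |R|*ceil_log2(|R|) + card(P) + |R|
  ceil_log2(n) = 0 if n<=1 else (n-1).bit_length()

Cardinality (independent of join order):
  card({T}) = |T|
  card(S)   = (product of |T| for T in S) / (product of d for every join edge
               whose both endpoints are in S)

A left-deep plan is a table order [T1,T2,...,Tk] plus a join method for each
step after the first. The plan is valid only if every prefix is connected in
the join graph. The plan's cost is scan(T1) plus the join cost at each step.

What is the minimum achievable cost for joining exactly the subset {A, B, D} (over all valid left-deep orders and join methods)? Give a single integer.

Selinger DP over subsets of {A,B,D}:
  {D}: scan cost=150, card=150
  {B}: scan cost=60, card=60
  {A}: scan cost=50, card=50
  {BD}: card=2250; try (B,hash)→1020, (D,merge)→1830, (B,merge)→1920, (D,hash)→2520, (D,nl_idx)→2790, (B,nl_idx)→3300 …(+2); best=1020 via (B,hash)
  {AB}: card=500; try (A,hash)→720, (B,hash)→820, (B,merge)→820, (A,merge)→830, (B,nl_idx)→850, (B,nl)→3050 …(+1); best=720 via (A,hash)
  {ABD}: card=18750; try (D,hash)→3620, (A,hash)→3870, (D,merge)→7070, (D,nl_idx)→23470, (A,merge)→30620, (D,nl)→75720 …(+1); best=3620 via (D,hash)

3620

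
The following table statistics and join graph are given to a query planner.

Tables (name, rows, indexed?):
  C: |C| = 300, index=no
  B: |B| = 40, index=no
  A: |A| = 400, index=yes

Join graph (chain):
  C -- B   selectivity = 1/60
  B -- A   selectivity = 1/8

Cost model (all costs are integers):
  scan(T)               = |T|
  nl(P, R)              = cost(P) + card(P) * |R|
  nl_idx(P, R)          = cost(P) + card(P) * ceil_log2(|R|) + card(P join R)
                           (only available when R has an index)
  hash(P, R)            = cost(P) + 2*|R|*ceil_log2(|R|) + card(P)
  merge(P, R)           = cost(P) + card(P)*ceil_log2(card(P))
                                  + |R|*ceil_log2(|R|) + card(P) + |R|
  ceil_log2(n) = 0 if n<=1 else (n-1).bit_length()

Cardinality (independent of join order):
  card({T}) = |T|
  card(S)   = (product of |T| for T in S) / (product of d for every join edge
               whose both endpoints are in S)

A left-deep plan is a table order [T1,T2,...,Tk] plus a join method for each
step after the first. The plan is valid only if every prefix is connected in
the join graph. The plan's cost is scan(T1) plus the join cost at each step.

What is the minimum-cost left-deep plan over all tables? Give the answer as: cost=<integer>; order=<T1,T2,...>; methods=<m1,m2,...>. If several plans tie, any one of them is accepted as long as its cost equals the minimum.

Selinger DP (subsets sized 1..n):
  {C}: scan cost=300, card=300
  {B}: scan cost=40, card=40
  {A}: scan cost=400, card=400
  {BC}: card=200; try (B,hash)→1080, (C,merge)→3320, (B,merge)→3580, (C,hash)→5480, (C,nl)→12040, (B,nl)→12300; best=1080 via (B,hash)
  {AB}: card=2000; try (B,hash)→1280, (A,nl_idx)→2400, (A,merge)→4320, (B,merge)→4680, (A,hash)→7280, (A,nl)→16040 …(+1); best=1280 via (B,hash)
  {ABC}: card=10000; try (A,merge)→6880, (A,hash)→8480, (C,hash)→8680, (A,nl_idx)→12880, (C,merge)→28280, (A,nl)→81080 …(+1); best=6880 via (A,merge)

cost=6880; order=C,B,A; methods=hash,merge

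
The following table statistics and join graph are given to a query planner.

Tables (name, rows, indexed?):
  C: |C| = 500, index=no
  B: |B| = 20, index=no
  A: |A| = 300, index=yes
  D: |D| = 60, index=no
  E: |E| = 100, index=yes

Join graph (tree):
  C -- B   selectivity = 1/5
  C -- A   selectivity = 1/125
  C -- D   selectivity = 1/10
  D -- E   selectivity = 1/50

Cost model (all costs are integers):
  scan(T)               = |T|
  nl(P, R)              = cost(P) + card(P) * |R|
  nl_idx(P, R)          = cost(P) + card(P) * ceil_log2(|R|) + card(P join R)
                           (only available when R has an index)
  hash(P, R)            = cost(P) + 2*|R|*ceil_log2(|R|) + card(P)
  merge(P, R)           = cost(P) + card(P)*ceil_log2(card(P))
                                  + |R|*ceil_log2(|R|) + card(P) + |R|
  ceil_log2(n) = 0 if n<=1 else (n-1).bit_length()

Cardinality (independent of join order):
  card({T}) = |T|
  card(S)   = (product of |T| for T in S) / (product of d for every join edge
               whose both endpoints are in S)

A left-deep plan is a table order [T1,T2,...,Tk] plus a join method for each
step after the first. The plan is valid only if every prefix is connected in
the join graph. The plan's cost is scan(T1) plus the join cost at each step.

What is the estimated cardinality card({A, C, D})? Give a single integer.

Tables in S: A(300), C(500), D(60)
Edges inside S: C-A(d=125), C-D(d=10)
numerator = 300 * 500 * 60 = 9000000
denominator = 125 * 10 = 1250
card(S) = 9000000 / 1250 = 7200

7200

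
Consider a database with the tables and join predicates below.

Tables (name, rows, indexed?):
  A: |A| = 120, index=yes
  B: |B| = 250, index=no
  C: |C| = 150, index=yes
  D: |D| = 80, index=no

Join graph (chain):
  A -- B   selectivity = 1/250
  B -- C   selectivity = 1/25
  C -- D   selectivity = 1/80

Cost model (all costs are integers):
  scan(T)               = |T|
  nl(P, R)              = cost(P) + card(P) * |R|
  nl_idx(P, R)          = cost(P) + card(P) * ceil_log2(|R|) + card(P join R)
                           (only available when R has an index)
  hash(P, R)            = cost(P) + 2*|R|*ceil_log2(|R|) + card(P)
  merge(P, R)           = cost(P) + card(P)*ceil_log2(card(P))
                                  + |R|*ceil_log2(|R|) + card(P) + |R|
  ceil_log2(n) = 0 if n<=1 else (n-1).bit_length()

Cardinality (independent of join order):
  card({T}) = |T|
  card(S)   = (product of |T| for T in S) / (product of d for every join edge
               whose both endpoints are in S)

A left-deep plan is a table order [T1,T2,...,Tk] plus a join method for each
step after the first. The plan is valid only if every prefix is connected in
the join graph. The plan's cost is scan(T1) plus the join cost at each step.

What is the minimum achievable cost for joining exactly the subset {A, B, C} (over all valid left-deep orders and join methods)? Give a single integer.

3800

Selinger DP over subsets of {A,B,C}:
  {A}: scan cost=120, card=120
  {B}: scan cost=250, card=250
  {C}: scan cost=150, card=150
  {AB}: card=120; try (A,nl_idx)→2120, (A,hash)→2180, (B,merge)→3330, (A,merge)→3460, (B,hash)→4240, (B,nl)→30120 …(+1); best=2120 via (A,nl_idx)
  {BC}: card=1500; try (C,hash)→2900, (C,nl_idx)→3750, (B,merge)→3750, (C,merge)→3850, (B,hash)→4300, (B,nl)→37650 …(+1); best=2900 via (C,hash)
  {ABC}: card=720; try (C,nl_idx)→3800, (C,merge)→4430, (C,hash)→4640, (A,hash)→6080, (A,nl_idx)→14120, (C,nl)→20120 …(+2); best=3800 via (C,nl_idx)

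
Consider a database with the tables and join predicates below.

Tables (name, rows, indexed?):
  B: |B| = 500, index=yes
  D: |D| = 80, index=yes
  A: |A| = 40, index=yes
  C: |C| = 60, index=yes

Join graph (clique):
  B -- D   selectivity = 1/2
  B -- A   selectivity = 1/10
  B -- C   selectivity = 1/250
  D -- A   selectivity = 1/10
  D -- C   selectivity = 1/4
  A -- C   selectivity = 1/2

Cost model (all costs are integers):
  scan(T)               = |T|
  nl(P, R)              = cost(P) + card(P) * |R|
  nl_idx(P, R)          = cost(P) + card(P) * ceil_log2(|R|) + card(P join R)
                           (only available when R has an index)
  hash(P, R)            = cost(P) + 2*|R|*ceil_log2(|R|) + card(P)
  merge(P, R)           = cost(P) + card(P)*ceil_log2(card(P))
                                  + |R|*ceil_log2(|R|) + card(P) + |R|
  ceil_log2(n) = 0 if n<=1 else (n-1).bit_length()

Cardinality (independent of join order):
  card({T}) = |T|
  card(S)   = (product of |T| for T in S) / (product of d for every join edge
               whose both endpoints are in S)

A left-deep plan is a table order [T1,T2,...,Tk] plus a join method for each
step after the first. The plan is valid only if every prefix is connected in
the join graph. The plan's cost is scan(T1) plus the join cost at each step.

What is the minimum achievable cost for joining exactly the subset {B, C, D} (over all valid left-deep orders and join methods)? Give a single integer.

Selinger DP over subsets of {B,C,D}:
  {B}: scan cost=500, card=500
  {D}: scan cost=80, card=80
  {C}: scan cost=60, card=60
  {BD}: card=20000; try (D,hash)→2120, (B,merge)→5720, (D,merge)→6140, (B,hash)→9160, (B,nl_idx)→20800, (D,nl_idx)→24000 …(+2); best=2120 via (D,hash)
  {BC}: card=120; try (B,nl_idx)→720, (C,hash)→1720, (C,nl_idx)→3620, (B,merge)→5480, (C,merge)→5920, (B,hash)→9120 …(+2); best=720 via (B,nl_idx)
  {CD}: card=1200; try (C,hash)→880, (D,merge)→1120, (C,merge)→1140, (D,hash)→1240, (D,nl_idx)→1680, (C,nl_idx)→1760 …(+2); best=880 via (C,hash)
  {BCD}: card=1200; try (D,hash)→1960, (D,merge)→2320, (D,nl_idx)→2760, (D,nl)→10320, (B,hash)→11080, (B,nl_idx)→12880 …(+6); best=1960 via (D,hash)

1960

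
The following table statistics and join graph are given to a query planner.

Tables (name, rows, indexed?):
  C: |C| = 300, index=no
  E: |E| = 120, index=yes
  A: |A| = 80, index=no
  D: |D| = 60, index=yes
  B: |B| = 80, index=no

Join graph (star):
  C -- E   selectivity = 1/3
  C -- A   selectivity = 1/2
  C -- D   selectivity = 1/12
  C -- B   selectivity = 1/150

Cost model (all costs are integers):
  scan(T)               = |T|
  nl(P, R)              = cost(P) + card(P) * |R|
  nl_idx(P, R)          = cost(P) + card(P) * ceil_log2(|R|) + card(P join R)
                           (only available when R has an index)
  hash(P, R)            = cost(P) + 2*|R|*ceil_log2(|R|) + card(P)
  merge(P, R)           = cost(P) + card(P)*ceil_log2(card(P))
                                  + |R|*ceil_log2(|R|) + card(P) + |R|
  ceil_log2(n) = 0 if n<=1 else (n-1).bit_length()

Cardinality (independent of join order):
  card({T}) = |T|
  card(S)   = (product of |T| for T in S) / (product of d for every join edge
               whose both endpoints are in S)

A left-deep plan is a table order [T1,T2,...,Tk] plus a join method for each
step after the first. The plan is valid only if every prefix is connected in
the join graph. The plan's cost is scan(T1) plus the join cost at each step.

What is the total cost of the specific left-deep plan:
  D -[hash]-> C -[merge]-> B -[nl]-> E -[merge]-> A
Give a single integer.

step 1: scan D: cost=60, card=60
step 2: join C via hash
    card(P join C) = 60*300/(12) = 1500
    cost = 60 + 2*300*9 + 60 = 5520
step 3: join B via merge
    card(P join B) = 1500*80/(150) = 800
    cost = 5520 + 1500*11 + 80*7 + 1500 + 80 = 24160
step 4: join E via nl
    card(P join E) = 800*120/(3) = 32000
    cost = 24160 + 800*120 = 120160
step 5: join A via merge
    card(P join A) = 32000*80/(2) = 1280000
    cost = 120160 + 32000*15 + 80*7 + 32000 + 80 = 632800

632800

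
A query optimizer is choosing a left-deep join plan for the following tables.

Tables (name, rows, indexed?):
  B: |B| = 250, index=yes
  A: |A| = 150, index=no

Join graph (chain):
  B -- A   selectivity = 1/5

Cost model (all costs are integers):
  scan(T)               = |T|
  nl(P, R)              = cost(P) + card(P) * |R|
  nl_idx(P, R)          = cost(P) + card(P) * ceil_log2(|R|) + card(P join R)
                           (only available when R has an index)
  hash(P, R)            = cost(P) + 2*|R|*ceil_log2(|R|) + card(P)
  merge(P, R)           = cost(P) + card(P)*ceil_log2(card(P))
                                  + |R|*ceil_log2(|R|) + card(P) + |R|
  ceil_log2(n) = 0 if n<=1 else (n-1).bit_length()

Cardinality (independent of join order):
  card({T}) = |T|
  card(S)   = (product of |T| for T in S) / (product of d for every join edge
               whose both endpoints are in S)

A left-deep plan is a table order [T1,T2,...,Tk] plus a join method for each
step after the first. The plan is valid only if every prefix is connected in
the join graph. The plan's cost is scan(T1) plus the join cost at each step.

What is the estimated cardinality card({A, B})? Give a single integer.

Tables in S: A(150), B(250)
Edges inside S: B-A(d=5)
numerator = 150 * 250 = 37500
denominator = 5 = 5
card(S) = 37500 / 5 = 7500

7500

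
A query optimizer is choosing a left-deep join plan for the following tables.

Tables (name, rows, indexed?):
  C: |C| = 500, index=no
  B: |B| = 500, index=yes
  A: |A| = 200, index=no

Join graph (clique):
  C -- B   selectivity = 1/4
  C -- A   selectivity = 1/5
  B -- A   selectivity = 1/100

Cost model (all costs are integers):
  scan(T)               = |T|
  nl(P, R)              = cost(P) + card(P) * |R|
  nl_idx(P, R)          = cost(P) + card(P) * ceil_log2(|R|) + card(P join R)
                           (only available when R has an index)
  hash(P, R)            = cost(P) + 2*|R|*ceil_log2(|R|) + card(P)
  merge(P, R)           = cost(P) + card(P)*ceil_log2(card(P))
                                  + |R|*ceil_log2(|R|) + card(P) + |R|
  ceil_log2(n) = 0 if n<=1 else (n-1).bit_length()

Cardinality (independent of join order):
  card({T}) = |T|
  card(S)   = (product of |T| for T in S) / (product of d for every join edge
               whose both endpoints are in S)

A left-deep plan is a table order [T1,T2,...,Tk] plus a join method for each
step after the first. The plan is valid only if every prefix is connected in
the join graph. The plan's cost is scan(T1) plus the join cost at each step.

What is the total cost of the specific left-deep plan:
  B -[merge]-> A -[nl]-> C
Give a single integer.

507300

step 1: scan B: cost=500, card=500
step 2: join A via merge
    card(P join A) = 500*200/(100) = 1000
    cost = 500 + 500*9 + 200*8 + 500 + 200 = 7300
step 3: join C via nl
    card(P join C) = 1000*500/(4*5) = 25000
    cost = 7300 + 1000*500 = 507300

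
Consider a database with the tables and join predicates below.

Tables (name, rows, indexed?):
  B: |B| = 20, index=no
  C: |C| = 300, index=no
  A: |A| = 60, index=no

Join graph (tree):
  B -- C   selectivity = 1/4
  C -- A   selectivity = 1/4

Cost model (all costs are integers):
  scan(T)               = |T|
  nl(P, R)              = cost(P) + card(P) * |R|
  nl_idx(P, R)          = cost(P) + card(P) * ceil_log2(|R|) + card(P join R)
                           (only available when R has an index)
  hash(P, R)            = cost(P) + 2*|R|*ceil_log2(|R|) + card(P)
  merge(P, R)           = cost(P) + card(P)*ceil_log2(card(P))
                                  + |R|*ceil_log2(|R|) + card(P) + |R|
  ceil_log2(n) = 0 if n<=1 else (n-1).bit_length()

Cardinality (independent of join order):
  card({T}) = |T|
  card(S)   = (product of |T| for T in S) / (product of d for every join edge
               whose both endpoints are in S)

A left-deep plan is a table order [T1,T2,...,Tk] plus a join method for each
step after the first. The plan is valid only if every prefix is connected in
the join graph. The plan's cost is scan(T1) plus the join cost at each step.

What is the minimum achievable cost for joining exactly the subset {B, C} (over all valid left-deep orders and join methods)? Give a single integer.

800

Selinger DP over subsets of {B,C}:
  {B}: scan cost=20, card=20
  {C}: scan cost=300, card=300
  {BC}: card=1500; try (B,hash)→800, (C,merge)→3140, (B,merge)→3420, (C,hash)→5440, (C,nl)→6020, (B,nl)→6300; best=800 via (B,hash)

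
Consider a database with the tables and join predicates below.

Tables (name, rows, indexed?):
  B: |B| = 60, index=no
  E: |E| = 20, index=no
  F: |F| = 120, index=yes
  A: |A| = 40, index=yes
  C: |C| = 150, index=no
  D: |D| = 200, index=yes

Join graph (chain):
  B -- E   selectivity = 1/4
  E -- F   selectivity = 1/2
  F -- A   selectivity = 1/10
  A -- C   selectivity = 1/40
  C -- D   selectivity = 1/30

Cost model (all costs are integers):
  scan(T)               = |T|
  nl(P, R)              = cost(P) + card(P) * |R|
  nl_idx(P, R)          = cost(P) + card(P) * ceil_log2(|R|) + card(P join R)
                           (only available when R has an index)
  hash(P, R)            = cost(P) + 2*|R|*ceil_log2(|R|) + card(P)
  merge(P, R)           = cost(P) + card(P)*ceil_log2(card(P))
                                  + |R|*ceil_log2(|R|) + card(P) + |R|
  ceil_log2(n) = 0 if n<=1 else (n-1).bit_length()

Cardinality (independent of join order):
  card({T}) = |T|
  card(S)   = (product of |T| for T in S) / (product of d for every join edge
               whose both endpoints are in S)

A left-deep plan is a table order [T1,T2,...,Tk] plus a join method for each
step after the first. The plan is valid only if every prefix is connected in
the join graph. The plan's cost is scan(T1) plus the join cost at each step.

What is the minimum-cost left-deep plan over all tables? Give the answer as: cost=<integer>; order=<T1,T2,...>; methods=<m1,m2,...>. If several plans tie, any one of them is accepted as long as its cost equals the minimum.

Selinger DP (subsets sized 1..n):
  {B}: scan cost=60, card=60
  {E}: scan cost=20, card=20
  {F}: scan cost=120, card=120
  {A}: scan cost=40, card=40
  {C}: scan cost=150, card=150
  {D}: scan cost=200, card=200
  {BE}: card=300; try (E,hash)→320, (B,merge)→560, (E,merge)→600, (B,hash)→760, (B,nl)→1220, (E,nl)→1260; best=320 via (E,hash)
  {EF}: card=1200; try (E,hash)→440, (F,merge)→1100, (E,merge)→1200, (F,nl_idx)→1360, (F,hash)→1720, (F,nl)→2420 …(+1); best=440 via (E,hash)
  {AF}: card=480; try (A,hash)→720, (F,nl_idx)→800, (F,merge)→1280, (A,nl_idx)→1320, (A,merge)→1360, (F,hash)→1760 …(+2); best=720 via (A,hash)
  {AC}: card=150; try (A,hash)→780, (A,nl_idx)→1200, (C,merge)→1670, (A,merge)→1780, (C,hash)→2480, (C,nl)→6040 …(+1); best=780 via (A,hash)
  {CD}: card=1000; try (D,nl_idx)→2350, (C,hash)→2800, (D,merge)→3300, (C,merge)→3350, (D,hash)→3500, (D,nl)→30150 …(+1); best=2350 via (D,nl_idx)
  {BEF}: card=18000; try (F,hash)→2300, (B,hash)→2360, (F,merge)→4280, (B,merge)→15260, (F,nl_idx)→20420, (F,nl)→36320 …(+1); best=2300 via (F,hash)
  {AEF}: card=4800; try (E,hash)→1400, (A,hash)→2120, (E,merge)→5640, (E,nl)→10320, (A,nl_idx)→12440, (A,merge)→15120 …(+1); best=1400 via (E,hash)
  {ACF}: card=1800; try (F,hash)→2610, (F,merge)→3090, (C,hash)→3600, (F,nl_idx)→3630, (C,merge)→6870, (F,nl)→18780 …(+1); best=2610 via (F,hash)
  {ACD}: card=1000; try (D,nl_idx)→2980, (A,hash)→3830, (D,merge)→3930, (D,hash)→4130, (A,nl_idx)→9350, (A,merge)→13630 …(+2); best=2980 via (D,nl_idx)
  {ABEF}: card=72000; try (B,hash)→6920, (A,hash)→20780, (B,merge)→69020, (A,nl_idx)→182300, (B,nl)→289400, (A,merge)→290580 …(+1); best=6920 via (B,hash)
  {ACEF}: card=18000; try (E,hash)→4610, (C,hash)→8600, (E,merge)→24330, (E,nl)→38610, (C,merge)→69950, (C,nl)→721400; best=4610 via (E,hash)
  {ACDF}: card=12000; try (F,hash)→5660, (D,hash)→7610, (F,merge)→14940, (F,nl_idx)→21980, (D,merge)→26010, (D,nl_idx)→29010 …(+2); best=5660 via (F,hash)
  {ABCEF}: card=270000; try (B,hash)→23330, (C,hash)→81320, (B,merge)→293030, (B,nl)→1084610, (C,merge)→1304270, (C,nl)→10806920; best=23330 via (B,hash)
  {ACDEF}: card=120000; try (E,hash)→17860, (D,hash)→25810, (E,merge)→185780, (E,nl)→245660, (D,nl_idx)→268610, (D,merge)→294410 …(+1); best=17860 via (E,hash)
  {ABCDEF}: card=1800000; try (B,hash)→138580, (D,hash)→296530, (B,merge)→2178280, (D,nl_idx)→3983330, (D,merge)→5425130, (B,nl)→7217860 …(+1); best=138580 via (B,hash)

cost=138580; order=C,A,D,F,E,B; methods=hash,nl_idx,hash,hash,hash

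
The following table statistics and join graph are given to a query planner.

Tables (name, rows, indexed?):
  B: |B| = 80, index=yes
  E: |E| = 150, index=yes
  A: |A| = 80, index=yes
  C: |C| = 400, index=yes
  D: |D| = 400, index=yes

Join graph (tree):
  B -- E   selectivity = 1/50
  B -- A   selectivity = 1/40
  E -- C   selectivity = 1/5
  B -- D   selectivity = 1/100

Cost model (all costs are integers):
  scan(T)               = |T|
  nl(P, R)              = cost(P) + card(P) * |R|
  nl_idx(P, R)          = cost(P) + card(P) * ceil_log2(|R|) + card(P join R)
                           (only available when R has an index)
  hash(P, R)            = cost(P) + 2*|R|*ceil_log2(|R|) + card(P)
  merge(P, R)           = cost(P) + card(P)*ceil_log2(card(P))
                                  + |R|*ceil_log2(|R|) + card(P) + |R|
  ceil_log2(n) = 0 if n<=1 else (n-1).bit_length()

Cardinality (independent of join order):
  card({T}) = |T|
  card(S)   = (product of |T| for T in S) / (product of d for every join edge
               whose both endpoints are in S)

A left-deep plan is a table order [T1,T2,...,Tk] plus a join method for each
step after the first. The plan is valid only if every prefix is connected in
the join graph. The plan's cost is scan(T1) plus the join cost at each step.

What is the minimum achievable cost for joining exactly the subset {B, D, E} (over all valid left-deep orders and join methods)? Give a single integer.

Selinger DP over subsets of {B,D,E}:
  {B}: scan cost=80, card=80
  {E}: scan cost=150, card=150
  {D}: scan cost=400, card=400
  {BE}: card=240; try (E,nl_idx)→960, (B,hash)→1420, (B,nl_idx)→1440, (E,merge)→2070, (B,merge)→2140, (E,hash)→2560 …(+2); best=960 via (E,nl_idx)
  {BD}: card=320; try (D,nl_idx)→1120, (B,hash)→1920, (B,nl_idx)→3520, (D,merge)→4720, (B,merge)→5040, (D,hash)→7360 …(+2); best=1120 via (D,nl_idx)
  {BDE}: card=960; try (E,hash)→3840, (D,nl_idx)→4080, (E,nl_idx)→4640, (E,merge)→5670, (D,merge)→7120, (D,hash)→8400 …(+2); best=3840 via (E,hash)

3840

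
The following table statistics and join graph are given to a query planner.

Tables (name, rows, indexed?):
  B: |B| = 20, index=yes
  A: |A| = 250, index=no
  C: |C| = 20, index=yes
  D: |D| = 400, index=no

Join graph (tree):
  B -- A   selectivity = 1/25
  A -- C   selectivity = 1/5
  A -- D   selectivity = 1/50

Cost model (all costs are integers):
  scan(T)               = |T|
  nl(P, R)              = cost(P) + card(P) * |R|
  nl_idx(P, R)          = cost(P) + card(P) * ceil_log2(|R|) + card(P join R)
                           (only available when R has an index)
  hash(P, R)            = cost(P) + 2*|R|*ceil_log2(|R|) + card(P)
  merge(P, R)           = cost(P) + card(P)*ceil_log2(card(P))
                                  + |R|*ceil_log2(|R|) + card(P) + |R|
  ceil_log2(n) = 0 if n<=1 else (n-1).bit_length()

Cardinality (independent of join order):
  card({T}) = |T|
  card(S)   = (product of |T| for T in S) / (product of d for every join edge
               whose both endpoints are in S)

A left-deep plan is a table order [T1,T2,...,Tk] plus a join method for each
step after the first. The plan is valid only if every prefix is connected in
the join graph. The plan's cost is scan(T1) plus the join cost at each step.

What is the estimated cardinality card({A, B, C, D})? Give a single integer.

6400

Tables in S: A(250), B(20), C(20), D(400)
Edges inside S: B-A(d=25), A-C(d=5), A-D(d=50)
numerator = 250 * 20 * 20 * 400 = 40000000
denominator = 25 * 5 * 50 = 6250
card(S) = 40000000 / 6250 = 6400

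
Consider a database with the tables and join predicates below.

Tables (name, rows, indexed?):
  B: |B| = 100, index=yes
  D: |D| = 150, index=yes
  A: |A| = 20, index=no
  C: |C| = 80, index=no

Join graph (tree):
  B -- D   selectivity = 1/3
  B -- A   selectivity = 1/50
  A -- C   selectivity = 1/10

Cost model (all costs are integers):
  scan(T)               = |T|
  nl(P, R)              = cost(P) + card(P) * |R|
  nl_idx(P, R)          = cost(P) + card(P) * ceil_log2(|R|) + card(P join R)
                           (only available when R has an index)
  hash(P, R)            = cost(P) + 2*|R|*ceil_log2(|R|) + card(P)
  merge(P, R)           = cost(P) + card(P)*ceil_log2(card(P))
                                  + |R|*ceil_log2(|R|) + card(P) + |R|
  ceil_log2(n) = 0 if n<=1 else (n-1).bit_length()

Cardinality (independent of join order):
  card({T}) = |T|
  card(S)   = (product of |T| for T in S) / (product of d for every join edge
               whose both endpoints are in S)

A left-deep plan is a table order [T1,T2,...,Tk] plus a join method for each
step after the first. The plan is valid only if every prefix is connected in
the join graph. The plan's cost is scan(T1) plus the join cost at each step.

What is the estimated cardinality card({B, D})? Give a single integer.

5000

Tables in S: B(100), D(150)
Edges inside S: B-D(d=3)
numerator = 100 * 150 = 15000
denominator = 3 = 3
card(S) = 15000 / 3 = 5000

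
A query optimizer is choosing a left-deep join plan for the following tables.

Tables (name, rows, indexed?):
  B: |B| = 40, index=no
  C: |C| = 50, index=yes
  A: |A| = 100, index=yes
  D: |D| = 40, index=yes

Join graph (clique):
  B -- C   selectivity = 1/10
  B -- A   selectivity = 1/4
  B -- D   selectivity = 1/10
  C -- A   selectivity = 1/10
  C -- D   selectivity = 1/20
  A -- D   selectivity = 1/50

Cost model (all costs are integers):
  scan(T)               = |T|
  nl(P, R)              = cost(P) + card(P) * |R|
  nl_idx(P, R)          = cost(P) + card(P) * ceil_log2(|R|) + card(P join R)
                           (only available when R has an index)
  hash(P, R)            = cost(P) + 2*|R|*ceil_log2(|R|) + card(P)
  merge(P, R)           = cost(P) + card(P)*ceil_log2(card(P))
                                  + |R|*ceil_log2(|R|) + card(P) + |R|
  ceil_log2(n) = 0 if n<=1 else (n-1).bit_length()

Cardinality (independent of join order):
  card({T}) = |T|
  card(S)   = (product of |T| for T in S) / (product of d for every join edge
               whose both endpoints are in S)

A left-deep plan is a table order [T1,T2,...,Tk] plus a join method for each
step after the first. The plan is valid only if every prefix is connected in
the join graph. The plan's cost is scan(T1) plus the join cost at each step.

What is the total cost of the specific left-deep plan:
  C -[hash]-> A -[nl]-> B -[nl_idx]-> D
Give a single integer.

step 1: scan C: cost=50, card=50
step 2: join A via hash
    card(P join A) = 50*100/(10) = 500
    cost = 50 + 2*100*7 + 50 = 1500
step 3: join B via nl
    card(P join B) = 500*40/(10*4) = 500
    cost = 1500 + 500*40 = 21500
step 4: join D via nl_idx
    card(P join D) = 500*40/(10*20*50) = 2
    cost = 21500 + 500*6 + 2 = 24502

24502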